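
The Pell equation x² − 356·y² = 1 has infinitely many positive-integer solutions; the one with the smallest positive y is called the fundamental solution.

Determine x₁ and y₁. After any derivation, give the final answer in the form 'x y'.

500001 26500

√356 = [18; 1,6,1,1,2,…,6,1,36, …], period ℓ=14 (even) → k=13
k=0  a_k=18  p_k/q_k = 18/1
…
k=2  a_k=6  p_k/q_k = 132/7
…
k=8  a_k=1  p_k/q_k = 9717/515
k=9  a_k=2  p_k/q_k = 28151/1492
…
k=12  a_k=6  p_k/q_k = 433982/23001
k=13  a_k=1  p_k/q_k = 500001/26500
→ (500001, 26500).  Check: 500001²=250001000001, 356·26500²=250001000000, difference 1.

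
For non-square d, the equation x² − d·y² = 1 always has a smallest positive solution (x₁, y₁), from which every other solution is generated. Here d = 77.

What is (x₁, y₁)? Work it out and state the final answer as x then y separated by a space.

√77 → a₀=8, period (1,3,2,3,1,16); ℓ=6 even so k=5
k=0  a_k=8  p_k/q_k = 8/1
k=1  a_k=1  p_k/q_k = 9/1
k=2  a_k=3  p_k/q_k = 35/4
…
k=4  a_k=3  p_k/q_k = 272/31
k=5  a_k=1  p_k/q_k = 351/40
fundamental: x₁=351, y₁=40  (since 123201 − 77·1600 = 1)

351 40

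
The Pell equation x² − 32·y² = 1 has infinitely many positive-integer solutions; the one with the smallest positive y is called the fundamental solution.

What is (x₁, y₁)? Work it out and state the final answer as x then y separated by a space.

√32 → a₀=5, period (1,1,1,10); ℓ=4 even so k=3
i=0: a=5 ⇒ p=5, q=1
…
i=2: a=1 ⇒ p=11, q=2
i=3: a=1 ⇒ p=17, q=3
fundamental: x₁=17, y₁=3  (since 289 − 32·9 = 1)

17 3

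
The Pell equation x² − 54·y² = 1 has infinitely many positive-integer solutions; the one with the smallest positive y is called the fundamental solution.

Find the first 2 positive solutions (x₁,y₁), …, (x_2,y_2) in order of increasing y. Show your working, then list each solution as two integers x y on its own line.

485 66
470449 64020

[7; 2,1,6,1,2,14] for √54; ℓ=6 ⇒ convergent index 5
step 0: (7, 1)  from 7·(1,0) + (0,1)
…
step 2: (22, 3)  from 1·(15,2) + (7,1)
step 3: (147, 20)  from 6·(22,3) + (15,2)
step 4: (169, 23)  from 1·(147,20) + (22,3)
step 5: (485, 66)  from 2·(169,23) + (147,20)
(x₁, y₁) = (485, 66);  485² − 54·66² = 1 ✓
(485+66√54)^2 = 470449 + 64020√54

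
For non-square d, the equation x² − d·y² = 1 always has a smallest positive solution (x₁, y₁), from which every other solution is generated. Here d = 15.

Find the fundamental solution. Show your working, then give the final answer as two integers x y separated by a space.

4 1

[3; 1,6] for √15; ℓ=2 ⇒ convergent index 1
step 0: (3, 1)  from 3·(1,0) + (0,1)
step 1: (4, 1)  from 1·(3,1) + (1,0)
(x₁, y₁) = (4, 1);  4² − 15·1² = 1 ✓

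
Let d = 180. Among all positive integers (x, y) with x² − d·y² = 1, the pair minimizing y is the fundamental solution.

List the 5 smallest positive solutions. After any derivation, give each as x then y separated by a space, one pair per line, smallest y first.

√180 = [13; 2,2,2,26, …], period ℓ=4 (even) → k=3
i=0: a=13 ⇒ p=13, q=1
…
i=2: a=2 ⇒ p=67, q=5
i=3: a=2 ⇒ p=161, q=12
→ (161, 12).  Check: 161²=25921, 180·12²=25920, difference 1.
(161+12√180)^2 = 51841 + 3864√180
(161+12√180)^3 = 16692641 + 1244196√180
(161+12√180)^4 = 5374978561 + 400627248√180
(161+12√180)^5 = 1730726404001 + 129000729660√180

161 12
51841 3864
16692641 1244196
5374978561 400627248
1730726404001 129000729660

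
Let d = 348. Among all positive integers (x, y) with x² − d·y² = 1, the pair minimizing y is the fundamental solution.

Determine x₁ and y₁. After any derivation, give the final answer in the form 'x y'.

1567 84

[18; 1,1,1,8,1,1,1,36] for √348; ℓ=8 ⇒ convergent index 7
k=0  a_k=18  p_k/q_k = 18/1
…
k=3  a_k=1  p_k/q_k = 56/3
…
k=6  a_k=1  p_k/q_k = 1026/55
k=7  a_k=1  p_k/q_k = 1567/84
(x₁, y₁) = (1567, 84);  1567² − 348·84² = 1 ✓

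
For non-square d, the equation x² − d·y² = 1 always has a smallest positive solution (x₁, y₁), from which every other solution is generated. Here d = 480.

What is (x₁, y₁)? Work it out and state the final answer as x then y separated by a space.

241 11

√480 = [21; 1,9,1,42, …], period ℓ=4 (even) → k=3
step 0: (21, 1)  from 21·(1,0) + (0,1)
step 1: (22, 1)  from 1·(21,1) + (1,0)
step 2: (219, 10)  from 9·(22,1) + (21,1)
step 3: (241, 11)  from 1·(219,10) + (22,1)
→ (241, 11).  Check: 241²=58081, 480·11²=58080, difference 1.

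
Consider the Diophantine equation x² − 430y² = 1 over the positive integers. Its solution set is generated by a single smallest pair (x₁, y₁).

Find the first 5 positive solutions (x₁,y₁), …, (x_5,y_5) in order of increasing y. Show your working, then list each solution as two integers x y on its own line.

2862251 138030
16384961574001 790153011060
93795745300289010251 4523232492118854090
536933931562978654798296001 25893253447598574322902120
3073679365100040639604854765306251 148225981147280410676109712890150

d=430: √d = [20; 1,2,1,3,1,…,2,1,40] (ℓ=14, even), read p_13/q_13
i=0: a=20 ⇒ p=20, q=1
…
i=7: a=8 ⇒ p=21794, q=1051
i=8: a=6 ⇒ p=133439, q=6435
i=9: a=1 ⇒ p=155233, q=7486
i=10: a=3 ⇒ p=599138, q=28893
…
i=12: a=2 ⇒ p=2107880, q=101651
i=13: a=1 ⇒ p=2862251, q=138030
(x₁, y₁) = (2862251, 138030);  2862251² − 430·138030² = 1 ✓
k=2:  x_2 = 2862251·2862251+430·138030·138030 = 16384961574001,  y_2 = 2862251·138030+138030·2862251 = 790153011060
k=3:  x_3 = 2862251·16384961574001+430·138030·790153011060 = 93795745300289010251,  y_3 = 2862251·790153011060+138030·16384961574001 = 4523232492118854090
k=4:  x_4 = 2862251·93795745300289010251+430·138030·4523232492118854090 = 536933931562978654798296001,  y_4 = 2862251·4523232492118854090+138030·93795745300289010251 = 25893253447598574322902120
k=5:  x_5 = 2862251·536933931562978654798296001+430·138030·25893253447598574322902120 = 3073679365100040639604854765306251,  y_5 = 2862251·25893253447598574322902120+138030·536933931562978654798296001 = 148225981147280410676109712890150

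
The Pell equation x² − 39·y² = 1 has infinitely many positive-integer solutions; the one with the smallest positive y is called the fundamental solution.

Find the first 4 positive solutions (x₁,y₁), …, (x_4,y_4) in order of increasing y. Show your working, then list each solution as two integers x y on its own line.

25 4
1249 200
62425 9996
3120001 499600

[6; 4,12] for √39; ℓ=2 ⇒ convergent index 1
a_0=6:  p_0=6·1+0=6,  q_0=6·0+1=1
a_1=4:  p_1=4·6+1=25,  q_1=4·1+0=4
(x₁, y₁) = (25, 4);  25² − 39·4² = 1 ✓
(25+4√39)^2 = 1249 + 200√39
(25+4√39)^3 = 62425 + 9996√39
(25+4√39)^4 = 3120001 + 499600√39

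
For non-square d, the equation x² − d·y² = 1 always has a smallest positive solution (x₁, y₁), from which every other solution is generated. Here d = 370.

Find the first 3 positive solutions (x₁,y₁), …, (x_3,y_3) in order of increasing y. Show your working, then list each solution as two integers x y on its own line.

213859 11118
91471343761 4755368724
39123940210553539 2033956799880714

√370 → a₀=19, period (4,4,38); ℓ=3 odd so k=5
i=0: a=19 ⇒ p=19, q=1
…
i=2: a=4 ⇒ p=327, q=17
i=3: a=38 ⇒ p=12503, q=650
i=4: a=4 ⇒ p=50339, q=2617
i=5: a=4 ⇒ p=213859, q=11118
(x₁, y₁) = (213859, 11118);  213859² − 370·11118² = 1 ✓
(213859+11118√370)^2 = 91471343761 + 4755368724√370
(213859+11118√370)^3 = 39123940210553539 + 2033956799880714√370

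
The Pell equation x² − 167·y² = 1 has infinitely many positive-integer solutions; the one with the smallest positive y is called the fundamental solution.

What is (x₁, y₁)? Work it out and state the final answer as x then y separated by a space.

√167 = [12; 1,11,1,24, …], period ℓ=4 (even) → k=3
k=0  a_k=12  p_k/q_k = 12/1
k=1  a_k=1  p_k/q_k = 13/1
k=2  a_k=11  p_k/q_k = 155/12
k=3  a_k=1  p_k/q_k = 168/13
(x₁, y₁) = (168, 13);  168² − 167·13² = 1 ✓

168 13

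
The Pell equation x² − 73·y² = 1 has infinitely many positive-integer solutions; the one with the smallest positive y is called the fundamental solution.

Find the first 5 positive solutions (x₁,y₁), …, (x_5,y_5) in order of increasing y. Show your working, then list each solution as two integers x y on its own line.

[8; 1,1,5,5,1,1,16] for √73; ℓ=7 ⇒ convergent index 13
a_0=8:  p_0=8·1+0=8,  q_0=8·0+1=1
a_1=1:  p_1=1·8+1=9,  q_1=1·1+0=1
…
a_3=5:  p_3=5·17+9=94,  q_3=5·2+1=11
a_4=5:  p_4=5·94+17=487,  q_4=5·11+2=57
a_5=1:  p_5=1·487+94=581,  q_5=1·57+11=68
a_6=1:  p_6=1·581+487=1068,  q_6=1·68+57=125
…
a_12=1:  p_12=1·1040241+200767=1241008,  q_12=1·121751+23498=145249
a_13=1:  p_13=1·1241008+1040241=2281249,  q_13=1·145249+121751=267000
fundamental: x₁=2281249, y₁=267000  (since 5204097000001 − 73·71289000000 = 1)
(2281249+267000√73)^2 = 10408194000001 + 1218186966000√73
(2281249+267000√73)^3 = 47487364308614281249 + 5557975596000801000√73
(2281249+267000√73)^4 = 216661004683313632776000001 + 25358252540801244373932000√73
(2281249+267000√73)^5 = 988515400545561595548925838281249 + 115696976500895037877980001335000√73

2281249 267000
10408194000001 1218186966000
47487364308614281249 5557975596000801000
216661004683313632776000001 25358252540801244373932000
988515400545561595548925838281249 115696976500895037877980001335000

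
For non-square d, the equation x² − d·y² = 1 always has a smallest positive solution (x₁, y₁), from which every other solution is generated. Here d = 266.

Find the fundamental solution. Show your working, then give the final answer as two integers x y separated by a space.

√266 = [16; 3,4,3,32, …], period ℓ=4 (even) → k=3
a_0=16:  p_0=16·1+0=16,  q_0=16·0+1=1
a_1=3:  p_1=3·16+1=49,  q_1=3·1+0=3
a_2=4:  p_2=4·49+16=212,  q_2=4·3+1=13
a_3=3:  p_3=3·212+49=685,  q_3=3·13+3=42
(x₁, y₁) = (685, 42);  685² − 266·42² = 1 ✓

685 42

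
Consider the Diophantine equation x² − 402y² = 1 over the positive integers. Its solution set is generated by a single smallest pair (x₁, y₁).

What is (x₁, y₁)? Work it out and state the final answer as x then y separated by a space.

401 20

√402 = [20; 20,40, …], period ℓ=2 (even) → k=1
k=0  a_k=20  p_k/q_k = 20/1
k=1  a_k=20  p_k/q_k = 401/20
(x₁, y₁) = (401, 20);  401² − 402·20² = 1 ✓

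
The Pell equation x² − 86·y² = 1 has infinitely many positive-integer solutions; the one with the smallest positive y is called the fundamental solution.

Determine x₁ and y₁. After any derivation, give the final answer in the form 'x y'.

√86 → a₀=9, period (3,1,1,1,8,1,1,1,3,18); ℓ=10 even so k=9
i=0: a=9 ⇒ p=9, q=1
i=1: a=3 ⇒ p=28, q=3
…
i=3: a=1 ⇒ p=65, q=7
…
i=6: a=1 ⇒ p=983, q=106
i=7: a=1 ⇒ p=1864, q=201
i=8: a=1 ⇒ p=2847, q=307
i=9: a=3 ⇒ p=10405, q=1122
fundamental: x₁=10405, y₁=1122  (since 108264025 − 86·1258884 = 1)

10405 1122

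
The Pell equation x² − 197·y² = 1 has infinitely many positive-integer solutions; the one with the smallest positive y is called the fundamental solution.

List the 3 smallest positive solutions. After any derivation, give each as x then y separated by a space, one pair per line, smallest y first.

393 28
308897 22008
242792649 17298260

[14; 28] for √197; ℓ=1 ⇒ convergent index 1
a_0=14:  p_0=14·1+0=14,  q_0=14·0+1=1
a_1=28:  p_1=28·14+1=393,  q_1=28·1+0=28
fundamental: x₁=393, y₁=28  (since 154449 − 197·784 = 1)
(x_2, y_2) = (393·393 + 197·28·28, 393·28 + 28·393) = (308897, 22008)
(x_3, y_3) = (393·308897 + 197·28·22008, 393·22008 + 28·308897) = (242792649, 17298260)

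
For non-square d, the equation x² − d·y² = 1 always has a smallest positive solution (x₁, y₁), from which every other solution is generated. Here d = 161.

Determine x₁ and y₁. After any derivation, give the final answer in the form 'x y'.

11775 928

[12; 1,2,4,1,2,1,4,2,1,24] for √161; ℓ=10 ⇒ convergent index 9
i=0: a=12 ⇒ p=12, q=1
i=1: a=1 ⇒ p=13, q=1
i=2: a=2 ⇒ p=38, q=3
i=3: a=4 ⇒ p=165, q=13
…
i=5: a=2 ⇒ p=571, q=45
…
i=7: a=4 ⇒ p=3667, q=289
i=8: a=2 ⇒ p=8108, q=639
i=9: a=1 ⇒ p=11775, q=928
fundamental: x₁=11775, y₁=928  (since 138650625 − 161·861184 = 1)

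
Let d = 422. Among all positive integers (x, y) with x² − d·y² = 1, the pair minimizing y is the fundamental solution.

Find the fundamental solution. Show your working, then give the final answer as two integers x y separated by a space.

7022501 341850

d=422: √d = [20; 1,1,5,2,1,…,1,1,40] (ℓ=14, even), read p_13/q_13
k=0  a_k=20  p_k/q_k = 20/1
k=1  a_k=1  p_k/q_k = 21/1
k=2  a_k=1  p_k/q_k = 41/2
k=3  a_k=5  p_k/q_k = 226/11
k=4  a_k=2  p_k/q_k = 493/24
k=5  a_k=1  p_k/q_k = 719/35
k=6  a_k=3  p_k/q_k = 2650/129
k=7  a_k=20  p_k/q_k = 53719/2615
k=8  a_k=3  p_k/q_k = 163807/7974
k=9  a_k=1  p_k/q_k = 217526/10589
k=10  a_k=2  p_k/q_k = 598859/29152
k=11  a_k=5  p_k/q_k = 3211821/156349
k=12  a_k=1  p_k/q_k = 3810680/185501
k=13  a_k=1  p_k/q_k = 7022501/341850
fundamental: x₁=7022501, y₁=341850  (since 49315520295001 − 422·116861422500 = 1)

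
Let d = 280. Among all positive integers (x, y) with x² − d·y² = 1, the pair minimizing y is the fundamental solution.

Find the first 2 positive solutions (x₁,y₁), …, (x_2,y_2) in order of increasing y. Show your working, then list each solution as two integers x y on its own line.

[16; 1,2,1,2,1,32] for √280; ℓ=6 ⇒ convergent index 5
k=0  a_k=16  p_k/q_k = 16/1
k=1  a_k=1  p_k/q_k = 17/1
…
k=4  a_k=2  p_k/q_k = 184/11
k=5  a_k=1  p_k/q_k = 251/15
→ (251, 15).  Check: 251²=63001, 280·15²=63000, difference 1.
(x_2, y_2) = (251·251 + 280·15·15, 251·15 + 15·251) = (126001, 7530)

251 15
126001 7530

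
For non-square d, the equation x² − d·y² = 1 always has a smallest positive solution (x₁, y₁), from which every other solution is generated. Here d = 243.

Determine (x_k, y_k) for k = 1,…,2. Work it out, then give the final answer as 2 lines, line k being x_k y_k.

[15; 1,1,2,3,15,3,2,1,1,30] for √243; ℓ=10 ⇒ convergent index 9
a_0=15:  p_0=15·1+0=15,  q_0=15·0+1=1
…
a_5=15:  p_5=15·265+78=4053,  q_5=15·17+5=260
a_6=3:  p_6=3·4053+265=12424,  q_6=3·260+17=797
…
a_8=1:  p_8=1·28901+12424=41325,  q_8=1·1854+797=2651
a_9=1:  p_9=1·41325+28901=70226,  q_9=1·2651+1854=4505
fundamental: x₁=70226, y₁=4505  (since 4931691076 − 243·20295025 = 1)
n=2: (70226,4505)∘(70226,4505) = (70226·70226+243·4505·4505, 70226·4505+4505·70226) = (9863382151,632736260)

70226 4505
9863382151 632736260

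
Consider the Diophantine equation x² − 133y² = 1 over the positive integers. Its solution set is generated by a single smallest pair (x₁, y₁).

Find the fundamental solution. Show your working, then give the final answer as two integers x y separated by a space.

2588599 224460

d=133: √d = [11; 1,1,7,5,1,…,1,1,22] (ℓ=16, even), read p_15/q_15
a_0=11:  p_0=11·1+0=11,  q_0=11·0+1=1
…
a_2=1:  p_2=1·12+11=23,  q_2=1·1+1=2
…
a_4=5:  p_4=5·173+23=888,  q_4=5·15+2=77
a_5=1:  p_5=1·888+173=1061,  q_5=1·77+15=92
…
a_11=1:  p_11=1·18948+10979=29927,  q_11=1·1643+952=2595
a_12=5:  p_12=5·29927+18948=168583,  q_12=5·2595+1643=14618
…
a_14=1:  p_14=1·1210008+168583=1378591,  q_14=1·104921+14618=119539
a_15=1:  p_15=1·1378591+1210008=2588599,  q_15=1·119539+104921=224460
→ (2588599, 224460).  Check: 2588599²=6700844782801, 133·224460²=6700844782800, difference 1.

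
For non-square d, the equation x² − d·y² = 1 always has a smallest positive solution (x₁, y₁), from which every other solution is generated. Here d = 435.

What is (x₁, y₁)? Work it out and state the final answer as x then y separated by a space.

146 7

d=435: √d = [20; 1,5,1,40] (ℓ=4, even), read p_3/q_3
i=0: a=20 ⇒ p=20, q=1
…
i=2: a=5 ⇒ p=125, q=6
i=3: a=1 ⇒ p=146, q=7
(x₁, y₁) = (146, 7);  146² − 435·7² = 1 ✓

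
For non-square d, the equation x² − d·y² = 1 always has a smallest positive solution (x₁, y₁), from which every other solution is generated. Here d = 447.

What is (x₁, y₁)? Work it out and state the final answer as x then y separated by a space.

[21; 7,42] for √447; ℓ=2 ⇒ convergent index 1
step 0: (21, 1)  from 21·(1,0) + (0,1)
step 1: (148, 7)  from 7·(21,1) + (1,0)
fundamental: x₁=148, y₁=7  (since 21904 − 447·49 = 1)

148 7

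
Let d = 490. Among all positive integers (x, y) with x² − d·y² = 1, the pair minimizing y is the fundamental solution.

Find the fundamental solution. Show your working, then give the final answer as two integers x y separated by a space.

1039681 46968

[22; 7,2,1,4,4,4,1,2,7,44] for √490; ℓ=10 ⇒ convergent index 9
i=0: a=22 ⇒ p=22, q=1
…
i=4: a=4 ⇒ p=2280, q=103
…
i=7: a=1 ⇒ p=50315, q=2273
i=8: a=2 ⇒ p=141338, q=6385
i=9: a=7 ⇒ p=1039681, q=46968
fundamental: x₁=1039681, y₁=46968  (since 1080936581761 − 490·2205993024 = 1)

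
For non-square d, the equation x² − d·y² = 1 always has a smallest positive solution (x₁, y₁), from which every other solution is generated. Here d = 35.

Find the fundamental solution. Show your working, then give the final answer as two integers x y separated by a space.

√35 → a₀=5, period (1,10); ℓ=2 even so k=1
step 0: (5, 1)  from 5·(1,0) + (0,1)
step 1: (6, 1)  from 1·(5,1) + (1,0)
→ (6, 1).  Check: 6²=36, 35·1²=35, difference 1.

6 1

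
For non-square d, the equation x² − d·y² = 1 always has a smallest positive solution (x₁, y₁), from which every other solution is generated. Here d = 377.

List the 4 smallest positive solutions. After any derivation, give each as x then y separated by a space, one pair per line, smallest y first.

[19; 2,2,2,38] for √377; ℓ=4 ⇒ convergent index 3
k=0  a_k=19  p_k/q_k = 19/1
k=1  a_k=2  p_k/q_k = 39/2
k=2  a_k=2  p_k/q_k = 97/5
k=3  a_k=2  p_k/q_k = 233/12
→ (233, 12).  Check: 233²=54289, 377·12²=54288, difference 1.
(x_2, y_2) = (233·233 + 377·12·12, 233·12 + 12·233) = (108577, 5592)
(x_3, y_3) = (233·108577 + 377·12·5592, 233·5592 + 12·108577) = (50596649, 2605860)
(x_4, y_4) = (233·50596649 + 377·12·2605860, 233·2605860 + 12·50596649) = (23577929857, 1214325168)

233 12
108577 5592
50596649 2605860
23577929857 1214325168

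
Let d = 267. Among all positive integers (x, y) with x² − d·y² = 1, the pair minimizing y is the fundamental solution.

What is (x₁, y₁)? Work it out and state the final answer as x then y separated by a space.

2402 147

[16; 2,1,15,1,2,32] for √267; ℓ=6 ⇒ convergent index 5
i=0: a=16 ⇒ p=16, q=1
…
i=4: a=1 ⇒ p=817, q=50
i=5: a=2 ⇒ p=2402, q=147
(x₁, y₁) = (2402, 147);  2402² − 267·147² = 1 ✓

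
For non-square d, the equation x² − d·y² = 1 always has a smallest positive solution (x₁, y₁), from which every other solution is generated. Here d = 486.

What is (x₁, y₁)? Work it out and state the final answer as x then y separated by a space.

√486 → a₀=22, period (22,44); ℓ=2 even so k=1
step 0: (22, 1)  from 22·(1,0) + (0,1)
step 1: (485, 22)  from 22·(22,1) + (1,0)
fundamental: x₁=485, y₁=22  (since 235225 − 486·484 = 1)

485 22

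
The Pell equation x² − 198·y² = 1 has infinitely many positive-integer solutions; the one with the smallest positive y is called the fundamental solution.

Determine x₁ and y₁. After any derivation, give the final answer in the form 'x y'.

√198 → a₀=14, period (14,28); ℓ=2 even so k=1
i=0: a=14 ⇒ p=14, q=1
i=1: a=14 ⇒ p=197, q=14
→ (197, 14).  Check: 197²=38809, 198·14²=38808, difference 1.

197 14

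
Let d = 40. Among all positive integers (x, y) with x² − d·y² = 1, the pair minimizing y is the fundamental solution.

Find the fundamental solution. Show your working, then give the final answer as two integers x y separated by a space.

19 3

d=40: √d = [6; 3,12] (ℓ=2, even), read p_1/q_1
step 0: (6, 1)  from 6·(1,0) + (0,1)
step 1: (19, 3)  from 3·(6,1) + (1,0)
→ (19, 3).  Check: 19²=361, 40·3²=360, difference 1.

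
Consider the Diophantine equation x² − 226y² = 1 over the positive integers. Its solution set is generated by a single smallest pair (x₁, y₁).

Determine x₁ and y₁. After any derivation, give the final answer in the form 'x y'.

d=226: √d = [15; 30] (ℓ=1, odd), read p_1/q_1
step 0: (15, 1)  from 15·(1,0) + (0,1)
step 1: (451, 30)  from 30·(15,1) + (1,0)
(x₁, y₁) = (451, 30);  451² − 226·30² = 1 ✓

451 30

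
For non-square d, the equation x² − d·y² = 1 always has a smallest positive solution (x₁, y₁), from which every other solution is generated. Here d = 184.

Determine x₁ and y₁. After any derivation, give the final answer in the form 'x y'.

24335 1794

d=184: √d = [13; 1,1,3,2,1,2,1,2,3,1,1,26] (ℓ=12, even), read p_11/q_11
i=0: a=13 ⇒ p=13, q=1
…
i=2: a=1 ⇒ p=27, q=2
i=3: a=3 ⇒ p=95, q=7
…
i=6: a=2 ⇒ p=841, q=62
…
i=10: a=1 ⇒ p=13741, q=1013
i=11: a=1 ⇒ p=24335, q=1794
→ (24335, 1794).  Check: 24335²=592192225, 184·1794²=592192224, difference 1.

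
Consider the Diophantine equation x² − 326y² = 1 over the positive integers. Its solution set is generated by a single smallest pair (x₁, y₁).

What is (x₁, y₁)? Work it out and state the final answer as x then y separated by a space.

325 18

d=326: √d = [18; 18,36] (ℓ=2, even), read p_1/q_1
step 0: (18, 1)  from 18·(1,0) + (0,1)
step 1: (325, 18)  from 18·(18,1) + (1,0)
→ (325, 18).  Check: 325²=105625, 326·18²=105624, difference 1.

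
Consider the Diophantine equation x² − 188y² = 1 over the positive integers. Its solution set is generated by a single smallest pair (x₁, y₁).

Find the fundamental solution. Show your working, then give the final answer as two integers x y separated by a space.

√188 = [13; 1,2,2,6,2,2,1,26, …], period ℓ=8 (even) → k=7
i=0: a=13 ⇒ p=13, q=1
i=1: a=1 ⇒ p=14, q=1
…
i=3: a=2 ⇒ p=96, q=7
…
i=5: a=2 ⇒ p=1330, q=97
i=6: a=2 ⇒ p=3277, q=239
i=7: a=1 ⇒ p=4607, q=336
→ (4607, 336).  Check: 4607²=21224449, 188·336²=21224448, difference 1.

4607 336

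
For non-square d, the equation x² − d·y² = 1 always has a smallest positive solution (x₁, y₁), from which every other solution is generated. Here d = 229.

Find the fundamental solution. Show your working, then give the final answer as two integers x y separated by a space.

5848201 386460

[15; 7,1,1,7,30] for √229; ℓ=5 ⇒ convergent index 9
a_0=15:  p_0=15·1+0=15,  q_0=15·0+1=1
a_1=7:  p_1=7·15+1=106,  q_1=7·1+0=7
a_2=1:  p_2=1·106+15=121,  q_2=1·7+1=8
…
a_6=7:  p_6=7·51527+1710=362399,  q_6=7·3405+113=23948
…
a_8=1:  p_8=1·413926+362399=776325,  q_8=1·27353+23948=51301
a_9=7:  p_9=7·776325+413926=5848201,  q_9=7·51301+27353=386460
fundamental: x₁=5848201, y₁=386460  (since 34201454936401 − 229·149351331600 = 1)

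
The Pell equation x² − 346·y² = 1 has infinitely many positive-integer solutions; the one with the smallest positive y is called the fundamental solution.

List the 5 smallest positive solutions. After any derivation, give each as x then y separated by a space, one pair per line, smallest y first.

[18; 1,1,1,1,36] for √346; ℓ=5 ⇒ convergent index 9
i=0: a=18 ⇒ p=18, q=1
i=1: a=1 ⇒ p=19, q=1
…
i=4: a=1 ⇒ p=93, q=5
…
i=6: a=1 ⇒ p=3497, q=188
…
i=8: a=1 ⇒ p=10398, q=559
i=9: a=1 ⇒ p=17299, q=930
fundamental: x₁=17299, y₁=930  (since 299255401 − 346·864900 = 1)
(17299+930√346)^2 = 598510801 + 32176140√346
(17299+930√346)^3 = 20707276675699 + 1113230090790√346
(17299+930√346)^4 = 716430357827323201 + 38515534648976280√346
(17299+930√346)^5 = 24787057499402451432499 + 1332560466672051244650√346

17299 930
598510801 32176140
20707276675699 1113230090790
716430357827323201 38515534648976280
24787057499402451432499 1332560466672051244650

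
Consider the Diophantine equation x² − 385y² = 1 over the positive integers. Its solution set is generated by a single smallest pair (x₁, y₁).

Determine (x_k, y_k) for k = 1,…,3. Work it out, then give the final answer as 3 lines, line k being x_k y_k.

95831 4884
18367161121 936077208
3520286834677271 179410429834812

√385 = [19; 1,1,1,1,1,…,1,1,38, …], period ℓ=16 (even) → k=15
a_0=19:  p_0=19·1+0=19,  q_0=19·0+1=1
a_1=1:  p_1=1·19+1=20,  q_1=1·1+0=1
…
a_3=1:  p_3=1·39+20=59,  q_3=1·2+1=3
a_4=1:  p_4=1·59+39=98,  q_4=1·3+2=5
…
a_6=3:  p_6=3·157+98=569,  q_6=3·8+5=29
a_7=1:  p_7=1·569+157=726,  q_7=1·29+8=37
a_8=2:  p_8=2·726+569=2021,  q_8=2·37+29=103
a_9=1:  p_9=1·2021+726=2747,  q_9=1·103+37=140
…
a_11=1:  p_11=1·10262+2747=13009,  q_11=1·523+140=663
…
a_13=1:  p_13=1·23271+13009=36280,  q_13=1·1186+663=1849
a_14=1:  p_14=1·36280+23271=59551,  q_14=1·1849+1186=3035
a_15=1:  p_15=1·59551+36280=95831,  q_15=1·3035+1849=4884
fundamental: x₁=95831, y₁=4884  (since 9183580561 − 385·23853456 = 1)
n=2: (95831,4884)∘(95831,4884) = (95831·95831+385·4884·4884, 95831·4884+4884·95831) = (18367161121,936077208)
n=3: (18367161121,936077208)∘(95831,4884) = (95831·18367161121+385·4884·936077208, 95831·936077208+4884·18367161121) = (3520286834677271,179410429834812)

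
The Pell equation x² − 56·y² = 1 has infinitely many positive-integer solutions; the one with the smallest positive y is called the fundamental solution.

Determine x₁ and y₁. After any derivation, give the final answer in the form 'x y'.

15 2

d=56: √d = [7; 2,14] (ℓ=2, even), read p_1/q_1
k=0  a_k=7  p_k/q_k = 7/1
k=1  a_k=2  p_k/q_k = 15/2
fundamental: x₁=15, y₁=2  (since 225 − 56·4 = 1)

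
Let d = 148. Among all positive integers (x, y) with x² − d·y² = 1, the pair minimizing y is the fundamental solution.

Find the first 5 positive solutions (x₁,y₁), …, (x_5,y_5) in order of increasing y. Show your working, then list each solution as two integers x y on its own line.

√148 → a₀=12, period (6,24); ℓ=2 even so k=1
k=0  a_k=12  p_k/q_k = 12/1
k=1  a_k=6  p_k/q_k = 73/6
(x₁, y₁) = (73, 6);  73² − 148·6² = 1 ✓
n=2: (73,6)∘(73,6) = (73·73+148·6·6, 73·6+6·73) = (10657,876)
n=3: (10657,876)∘(73,6) = (73·10657+148·6·876, 73·876+6·10657) = (1555849,127890)
n=4: (1555849,127890)∘(73,6) = (73·1555849+148·6·127890, 73·127890+6·1555849) = (227143297,18671064)
n=5: (227143297,18671064)∘(73,6) = (73·227143297+148·6·18671064, 73·18671064+6·227143297) = (33161365513,2725847454)

73 6
10657 876
1555849 127890
227143297 18671064
33161365513 2725847454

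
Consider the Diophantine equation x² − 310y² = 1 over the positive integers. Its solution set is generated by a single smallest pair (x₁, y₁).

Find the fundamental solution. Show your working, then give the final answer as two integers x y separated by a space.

848719 48204

d=310: √d = [17; 1,1,1,1,5,…,1,1,34] (ℓ=16, even), read p_15/q_15
a_0=17:  p_0=17·1+0=17,  q_0=17·0+1=1
a_1=1:  p_1=1·17+1=18,  q_1=1·1+0=1
…
a_3=1:  p_3=1·35+18=53,  q_3=1·2+1=3
a_4=1:  p_4=1·53+35=88,  q_4=1·3+2=5
a_5=5:  p_5=5·88+53=493,  q_5=5·5+3=28
…
a_10=3:  p_10=3·7747+5687=28928,  q_10=3·440+323=1643
…
a_12=1:  p_12=1·152387+28928=181315,  q_12=1·8655+1643=10298
a_13=1:  p_13=1·181315+152387=333702,  q_13=1·10298+8655=18953
a_14=1:  p_14=1·333702+181315=515017,  q_14=1·18953+10298=29251
a_15=1:  p_15=1·515017+333702=848719,  q_15=1·29251+18953=48204
fundamental: x₁=848719, y₁=48204  (since 720323940961 − 310·2323625616 = 1)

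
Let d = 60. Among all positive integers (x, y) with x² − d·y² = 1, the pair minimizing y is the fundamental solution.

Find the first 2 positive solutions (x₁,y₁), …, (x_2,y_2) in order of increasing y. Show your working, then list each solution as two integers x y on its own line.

√60 = [7; 1,2,1,14, …], period ℓ=4 (even) → k=3
step 0: (7, 1)  from 7·(1,0) + (0,1)
step 1: (8, 1)  from 1·(7,1) + (1,0)
step 2: (23, 3)  from 2·(8,1) + (7,1)
step 3: (31, 4)  from 1·(23,3) + (8,1)
fundamental: x₁=31, y₁=4  (since 961 − 60·16 = 1)
n=2: (31,4)∘(31,4) = (31·31+60·4·4, 31·4+4·31) = (1921,248)

31 4
1921 248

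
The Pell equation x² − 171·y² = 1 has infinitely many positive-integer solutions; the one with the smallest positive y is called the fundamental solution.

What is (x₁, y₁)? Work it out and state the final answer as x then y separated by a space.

170 13

[13; 13,26] for √171; ℓ=2 ⇒ convergent index 1
step 0: (13, 1)  from 13·(1,0) + (0,1)
step 1: (170, 13)  from 13·(13,1) + (1,0)
fundamental: x₁=170, y₁=13  (since 28900 − 171·169 = 1)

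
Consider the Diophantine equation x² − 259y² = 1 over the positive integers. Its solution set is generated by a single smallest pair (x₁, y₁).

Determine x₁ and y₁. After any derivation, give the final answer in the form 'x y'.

√259 = [16; 10,1,2,3,4,3,2,1,10,32, …], period ℓ=10 (even) → k=9
step 0: (16, 1)  from 16·(1,0) + (0,1)
…
step 8: (79196, 4921)  from 1·(55265,3434) + (23931,1487)
step 9: (847225, 52644)  from 10·(79196,4921) + (55265,3434)
→ (847225, 52644).  Check: 847225²=717790200625, 259·52644²=717790200624, difference 1.

847225 52644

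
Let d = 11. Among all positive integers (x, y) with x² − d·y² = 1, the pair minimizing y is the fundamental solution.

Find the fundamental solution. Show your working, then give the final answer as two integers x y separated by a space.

10 3

[3; 3,6] for √11; ℓ=2 ⇒ convergent index 1
i=0: a=3 ⇒ p=3, q=1
i=1: a=3 ⇒ p=10, q=3
fundamental: x₁=10, y₁=3  (since 100 − 11·9 = 1)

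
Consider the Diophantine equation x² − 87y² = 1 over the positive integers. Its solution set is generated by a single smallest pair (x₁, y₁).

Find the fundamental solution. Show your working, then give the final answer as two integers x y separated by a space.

√87 → a₀=9, period (3,18); ℓ=2 even so k=1
k=0  a_k=9  p_k/q_k = 9/1
k=1  a_k=3  p_k/q_k = 28/3
→ (28, 3).  Check: 28²=784, 87·3²=783, difference 1.

28 3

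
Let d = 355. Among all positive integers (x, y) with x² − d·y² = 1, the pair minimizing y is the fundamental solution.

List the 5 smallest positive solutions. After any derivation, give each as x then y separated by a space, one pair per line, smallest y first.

954809 50676
1823320452961 96771801768
3481845556741524089 184797174548553948
6648994948371812427335041 352892010866963721270096
12697040435316401858305944800249 673888936007564730309809629380

d=355: √d = [18; 1,5,3,3,1,6,1,3,3,5,1,36] (ℓ=12, even), read p_11/q_11
a_0=18:  p_0=18·1+0=18,  q_0=18·0+1=1
…
a_2=5:  p_2=5·19+18=113,  q_2=5·1+1=6
a_3=3:  p_3=3·113+19=358,  q_3=3·6+1=19
a_4=3:  p_4=3·358+113=1187,  q_4=3·19+6=63
a_5=1:  p_5=1·1187+358=1545,  q_5=1·63+19=82
…
a_7=1:  p_7=1·10457+1545=12002,  q_7=1·555+82=637
…
a_10=5:  p_10=5·151391+46463=803418,  q_10=5·8035+2466=42641
a_11=1:  p_11=1·803418+151391=954809,  q_11=1·42641+8035=50676
fundamental: x₁=954809, y₁=50676  (since 911660226481 − 355·2568056976 = 1)
(954809+50676√355)^2 = 1823320452961 + 96771801768√355
(954809+50676√355)^3 = 3481845556741524089 + 184797174548553948√355
(954809+50676√355)^4 = 6648994948371812427335041 + 352892010866963721270096√355
(954809+50676√355)^5 = 12697040435316401858305944800249 + 673888936007564730309809629380√355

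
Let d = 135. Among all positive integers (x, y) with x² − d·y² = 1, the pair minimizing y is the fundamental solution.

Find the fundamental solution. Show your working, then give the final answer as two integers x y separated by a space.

[11; 1,1,1,1,1,1,1,22] for √135; ℓ=8 ⇒ convergent index 7
a_0=11:  p_0=11·1+0=11,  q_0=11·0+1=1
…
a_3=1:  p_3=1·23+12=35,  q_3=1·2+1=3
a_4=1:  p_4=1·35+23=58,  q_4=1·3+2=5
a_5=1:  p_5=1·58+35=93,  q_5=1·5+3=8
a_6=1:  p_6=1·93+58=151,  q_6=1·8+5=13
a_7=1:  p_7=1·151+93=244,  q_7=1·13+8=21
(x₁, y₁) = (244, 21);  244² − 135·21² = 1 ✓

244 21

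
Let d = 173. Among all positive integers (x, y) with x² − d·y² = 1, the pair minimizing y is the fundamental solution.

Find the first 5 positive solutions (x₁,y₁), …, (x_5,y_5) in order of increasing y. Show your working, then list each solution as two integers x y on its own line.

√173 → a₀=13, period (6,1,1,6,26); ℓ=5 odd so k=9
i=0: a=13 ⇒ p=13, q=1
…
i=2: a=1 ⇒ p=92, q=7
…
i=4: a=6 ⇒ p=1118, q=85
i=5: a=26 ⇒ p=29239, q=2223
i=6: a=6 ⇒ p=176552, q=13423
…
i=8: a=1 ⇒ p=382343, q=29069
i=9: a=6 ⇒ p=2499849, q=190060
fundamental: x₁=2499849, y₁=190060  (since 6249245022801 − 173·36122803600 = 1)
n=2: (2499849,190060)∘(2499849,190060) = (2499849·2499849+173·190060·190060, 2499849·190060+190060·2499849) = (12498490045601,950242601880)
n=3: (12498490045601,950242601880)∘(2499849,190060) = (2499849·12498490045601+173·190060·950242601880, 2499849·950242601880+190060·12498490045601) = (62488675684008728649,4750926036134042180)
n=4: (62488675684008728649,4750926036134042180)∘(2499849,190060) = (2499849·62488675684008728649+173·190060·4750926036134042180, 2499849·4750926036134042180+190060·62488675684008728649) = (312424506839974574118902401,23753195401006348176659760)
n=5: (312424506839974574118902401,23753195401006348176659760)∘(2499849,190060) = (2499849·312424506839974574118902401+173·190060·23753195401006348176659760, 2499849·23753195401006348176659760+190060·312424506839974574118902401) = (1562028181998744709597444087746249,118758803540015886040113314710300)

2499849 190060
12498490045601 950242601880
62488675684008728649 4750926036134042180
312424506839974574118902401 23753195401006348176659760
1562028181998744709597444087746249 118758803540015886040113314710300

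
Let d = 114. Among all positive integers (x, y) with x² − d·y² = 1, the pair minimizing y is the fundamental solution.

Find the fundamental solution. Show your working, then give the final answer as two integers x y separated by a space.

1025 96

√114 → a₀=10, period (1,2,10,2,1,20); ℓ=6 even so k=5
k=0  a_k=10  p_k/q_k = 10/1
k=1  a_k=1  p_k/q_k = 11/1
…
k=4  a_k=2  p_k/q_k = 694/65
k=5  a_k=1  p_k/q_k = 1025/96
→ (1025, 96).  Check: 1025²=1050625, 114·96²=1050624, difference 1.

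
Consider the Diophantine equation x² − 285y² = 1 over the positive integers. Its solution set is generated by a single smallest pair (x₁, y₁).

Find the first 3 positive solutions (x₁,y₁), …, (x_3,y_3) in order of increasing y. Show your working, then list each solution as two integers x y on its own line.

2431 144
11819521 700128
57466508671 3404022192

d=285: √d = [16; 1,7,2,7,1,32] (ℓ=6, even), read p_5/q_5
a_0=16:  p_0=16·1+0=16,  q_0=16·0+1=1
a_1=1:  p_1=1·16+1=17,  q_1=1·1+0=1
a_2=7:  p_2=7·17+16=135,  q_2=7·1+1=8
a_3=2:  p_3=2·135+17=287,  q_3=2·8+1=17
a_4=7:  p_4=7·287+135=2144,  q_4=7·17+8=127
a_5=1:  p_5=1·2144+287=2431,  q_5=1·127+17=144
fundamental: x₁=2431, y₁=144  (since 5909761 − 285·20736 = 1)
(x_2, y_2) = (2431·2431 + 285·144·144, 2431·144 + 144·2431) = (11819521, 700128)
(x_3, y_3) = (2431·11819521 + 285·144·700128, 2431·700128 + 144·11819521) = (57466508671, 3404022192)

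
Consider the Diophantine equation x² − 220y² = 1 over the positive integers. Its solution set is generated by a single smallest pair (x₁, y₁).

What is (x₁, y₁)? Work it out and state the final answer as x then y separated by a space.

[14; 1,4,1,28] for √220; ℓ=4 ⇒ convergent index 3
k=0  a_k=14  p_k/q_k = 14/1
…
k=2  a_k=4  p_k/q_k = 74/5
k=3  a_k=1  p_k/q_k = 89/6
(x₁, y₁) = (89, 6);  89² − 220·6² = 1 ✓

89 6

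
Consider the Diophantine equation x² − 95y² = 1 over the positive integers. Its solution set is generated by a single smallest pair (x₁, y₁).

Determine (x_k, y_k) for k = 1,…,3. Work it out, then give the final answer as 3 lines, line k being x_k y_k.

d=95: √d = [9; 1,2,1,18] (ℓ=4, even), read p_3/q_3
i=0: a=9 ⇒ p=9, q=1
i=1: a=1 ⇒ p=10, q=1
i=2: a=2 ⇒ p=29, q=3
i=3: a=1 ⇒ p=39, q=4
(x₁, y₁) = (39, 4);  39² − 95·4² = 1 ✓
(x_2, y_2) = (39·39 + 95·4·4, 39·4 + 4·39) = (3041, 312)
(x_3, y_3) = (39·3041 + 95·4·312, 39·312 + 4·3041) = (237159, 24332)

39 4
3041 312
237159 24332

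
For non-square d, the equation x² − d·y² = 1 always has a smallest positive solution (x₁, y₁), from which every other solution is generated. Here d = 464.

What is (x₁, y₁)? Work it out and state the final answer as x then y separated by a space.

[21; 1,1,5,1,1,1,5,1,1,42] for √464; ℓ=10 ⇒ convergent index 9
a_0=21:  p_0=21·1+0=21,  q_0=21·0+1=1
a_1=1:  p_1=1·21+1=22,  q_1=1·1+0=1
a_2=1:  p_2=1·22+21=43,  q_2=1·1+1=2
a_3=5:  p_3=5·43+22=237,  q_3=5·2+1=11
a_4=1:  p_4=1·237+43=280,  q_4=1·11+2=13
…
a_6=1:  p_6=1·517+280=797,  q_6=1·24+13=37
a_7=5:  p_7=5·797+517=4502,  q_7=5·37+24=209
a_8=1:  p_8=1·4502+797=5299,  q_8=1·209+37=246
a_9=1:  p_9=1·5299+4502=9801,  q_9=1·246+209=455
→ (9801, 455).  Check: 9801²=96059601, 464·455²=96059600, difference 1.

9801 455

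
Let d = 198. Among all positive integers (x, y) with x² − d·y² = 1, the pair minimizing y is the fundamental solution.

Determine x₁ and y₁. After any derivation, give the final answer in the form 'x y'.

197 14

√198 → a₀=14, period (14,28); ℓ=2 even so k=1
a_0=14:  p_0=14·1+0=14,  q_0=14·0+1=1
a_1=14:  p_1=14·14+1=197,  q_1=14·1+0=14
(x₁, y₁) = (197, 14);  197² − 198·14² = 1 ✓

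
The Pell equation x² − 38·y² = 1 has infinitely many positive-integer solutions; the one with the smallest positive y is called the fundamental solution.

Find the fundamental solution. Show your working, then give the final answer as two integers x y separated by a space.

√38 = [6; 6,12, …], period ℓ=2 (even) → k=1
a_0=6:  p_0=6·1+0=6,  q_0=6·0+1=1
a_1=6:  p_1=6·6+1=37,  q_1=6·1+0=6
(x₁, y₁) = (37, 6);  37² − 38·6² = 1 ✓

37 6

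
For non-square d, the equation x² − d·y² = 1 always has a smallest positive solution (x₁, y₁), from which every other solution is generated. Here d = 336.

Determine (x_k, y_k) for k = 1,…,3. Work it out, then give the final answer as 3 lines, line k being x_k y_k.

55 3
6049 330
665335 36297

[18; 3,36] for √336; ℓ=2 ⇒ convergent index 1
k=0  a_k=18  p_k/q_k = 18/1
k=1  a_k=3  p_k/q_k = 55/3
→ (55, 3).  Check: 55²=3025, 336·3²=3024, difference 1.
n=2: (55,3)∘(55,3) = (55·55+336·3·3, 55·3+3·55) = (6049,330)
n=3: (6049,330)∘(55,3) = (55·6049+336·3·330, 55·330+3·6049) = (665335,36297)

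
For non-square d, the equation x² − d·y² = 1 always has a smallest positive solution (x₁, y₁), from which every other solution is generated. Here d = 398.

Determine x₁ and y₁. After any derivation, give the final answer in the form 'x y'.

399 20

[19; 1,18,1,38] for √398; ℓ=4 ⇒ convergent index 3
i=0: a=19 ⇒ p=19, q=1
…
i=2: a=18 ⇒ p=379, q=19
i=3: a=1 ⇒ p=399, q=20
→ (399, 20).  Check: 399²=159201, 398·20²=159200, difference 1.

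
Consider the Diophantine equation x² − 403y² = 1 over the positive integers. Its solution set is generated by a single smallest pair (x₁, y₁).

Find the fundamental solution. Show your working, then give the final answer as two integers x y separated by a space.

√403 → a₀=20, period (13,2,1,3,1,3,1,2,13,40); ℓ=10 even so k=9
a_0=20:  p_0=20·1+0=20,  q_0=20·0+1=1
a_1=13:  p_1=13·20+1=261,  q_1=13·1+0=13
a_2=2:  p_2=2·261+20=542,  q_2=2·13+1=27
a_3=1:  p_3=1·542+261=803,  q_3=1·27+13=40
a_4=3:  p_4=3·803+542=2951,  q_4=3·40+27=147
…
a_6=3:  p_6=3·3754+2951=14213,  q_6=3·187+147=708
a_7=1:  p_7=1·14213+3754=17967,  q_7=1·708+187=895
a_8=2:  p_8=2·17967+14213=50147,  q_8=2·895+708=2498
a_9=13:  p_9=13·50147+17967=669878,  q_9=13·2498+895=33369
(x₁, y₁) = (669878, 33369);  669878² − 403·33369² = 1 ✓

669878 33369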